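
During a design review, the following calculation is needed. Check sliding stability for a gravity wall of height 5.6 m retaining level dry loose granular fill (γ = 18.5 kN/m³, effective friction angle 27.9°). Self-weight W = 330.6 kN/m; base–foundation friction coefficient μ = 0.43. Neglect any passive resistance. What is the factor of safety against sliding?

1.35

K_a = tan²(45° − 27.9°/2) = 0.3625.
P_a = ½K_aγH² = 0.5×0.3625×18.5×5.6² = 105.1 kN/m, acting at H/3 = 1.867 m above the base.
FS_sliding = μW / P_a = 0.43×330.6 / 105.1 = 1.352.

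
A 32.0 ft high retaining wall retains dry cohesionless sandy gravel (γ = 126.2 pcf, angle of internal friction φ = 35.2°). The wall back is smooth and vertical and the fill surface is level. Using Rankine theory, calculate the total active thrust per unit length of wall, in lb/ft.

17400 lb/ft

K_a = tan²(45° − φ/2) = 0.2687.
P_a = ½ K_a γ H² = 0.5 × 0.2687 × 126.2 × 32.0² = 17360 lb/ft.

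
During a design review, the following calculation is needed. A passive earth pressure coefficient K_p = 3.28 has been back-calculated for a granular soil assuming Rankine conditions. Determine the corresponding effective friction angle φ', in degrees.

32.2°

K_p = (1+sin φ)/(1−sin φ) ⇒ sin φ = (K_p − 1)/(K_p + 1) = 0.5327.
φ = arcsin(0.5327) = 32.19°.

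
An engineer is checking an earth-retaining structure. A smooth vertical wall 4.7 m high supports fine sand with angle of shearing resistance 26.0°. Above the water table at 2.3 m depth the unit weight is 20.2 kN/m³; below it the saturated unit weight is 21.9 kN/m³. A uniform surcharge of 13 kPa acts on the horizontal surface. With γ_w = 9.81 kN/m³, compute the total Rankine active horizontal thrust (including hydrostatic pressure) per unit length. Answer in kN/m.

130 kN/m

K_a = tan²(45° − φ/2) = 0.3905.
γ' = 21.9 − 9.81 = 12.09 kN/m³. h₂ = H − d_w = 2.4 m.
σ'_h: at surface K_a·q = 5.076; at WT K_a(q+γd_w) = 23.22; at base K_a(q+γd_w+γ'h₂) = 34.55 kPa.
P₁ = ½(5.076+23.22)×2.3 = 32.54; P₂ = ½(23.22+34.55)×2.4 = 69.32; P_w = ½γ_w h₂² = 28.25.
Total = 32.54+69.32+28.25 = 130.1 kN/m.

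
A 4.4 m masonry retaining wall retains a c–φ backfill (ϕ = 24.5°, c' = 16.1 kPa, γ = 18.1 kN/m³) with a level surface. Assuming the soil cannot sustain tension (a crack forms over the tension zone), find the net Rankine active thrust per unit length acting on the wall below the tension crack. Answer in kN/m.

K_a = 0.4137; √K_a = 0.6432.
Tension-crack depth z_c = 2c/(γ√K_a) = 2×16.1/(18.1×0.6432) = 2.766 m.
σ_a at base = K_a γ H − 2c√K_a = 0.4137×18.1×4.4 − 2×16.1×0.6432 = 12.24 kPa.
P_a = ½ × 12.24 × (H − z_c) = 0.5×12.24×1.634 = 10.000 kN/m.

10.00 kN/m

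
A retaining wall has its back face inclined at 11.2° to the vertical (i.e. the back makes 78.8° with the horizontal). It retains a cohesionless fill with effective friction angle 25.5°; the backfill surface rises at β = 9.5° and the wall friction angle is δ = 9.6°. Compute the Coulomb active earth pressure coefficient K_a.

0.524

K_a = sin²(α+φ) / [sin²α · sin(α−δ) · (1 + √{sin(φ+δ)sin(φ−β) / (sin(α−δ)sin(α+β))})²].
With α = 78.8°, φ = 25.5°, δ = 9.6°, β = 9.5°: K_a = 0.5237.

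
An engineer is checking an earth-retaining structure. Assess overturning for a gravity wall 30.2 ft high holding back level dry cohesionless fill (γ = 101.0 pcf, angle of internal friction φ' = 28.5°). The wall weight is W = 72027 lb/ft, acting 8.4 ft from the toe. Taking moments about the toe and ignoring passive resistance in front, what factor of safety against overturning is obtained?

K_a = tan²(45° − 28.5°/2) = 0.3540.
P_a = ½K_aγH² = 0.5×0.3540×101.0×30.2² = 16300 lb/ft, acting at H/3 = 10.07 ft above the base.
Overturning moment M_o = P_a × H/3 = 16300 × 10.07 = 164100.
Resisting moment M_r = W × 8.4 = 72027 × 8.4 = 605000.
FS_overturning = M_r/M_o = 605000/164100 = 3.687.

3.69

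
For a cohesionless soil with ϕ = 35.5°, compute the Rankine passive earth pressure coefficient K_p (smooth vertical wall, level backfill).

K_p = (1 + sin φ)/(1 − sin φ) = tan²(45° + 35.5°/2) = 3.770.

3.77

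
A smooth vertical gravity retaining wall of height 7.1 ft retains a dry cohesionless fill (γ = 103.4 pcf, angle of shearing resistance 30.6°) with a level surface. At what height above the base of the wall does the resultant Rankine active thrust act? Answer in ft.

K_a = 0.3253.
The pressure distribution is triangular, so the resultant acts at H/3 above the base = 7.1/3 = 2.367 ft.

2.37 ft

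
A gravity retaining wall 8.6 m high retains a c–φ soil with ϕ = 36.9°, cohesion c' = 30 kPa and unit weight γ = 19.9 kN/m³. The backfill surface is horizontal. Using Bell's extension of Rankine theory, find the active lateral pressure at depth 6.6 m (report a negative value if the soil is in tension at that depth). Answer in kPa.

K_a = (1 − sin φ)/(1 + sin φ) = 0.2497.
σ_a = K_a γ z − 2c√K_a = 0.2497×19.9×6.6 − 2×30×0.4997 = 2.812 kPa.

2.81 kPa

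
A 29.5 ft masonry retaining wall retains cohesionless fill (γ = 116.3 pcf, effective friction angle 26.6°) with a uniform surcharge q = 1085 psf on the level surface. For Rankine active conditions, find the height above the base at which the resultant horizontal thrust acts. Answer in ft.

11.7 ft

K_a = 0.3814.
Triangular part P₁ = ½K_aγH² = 19300 at H/3 = 9.833 ft; rectangular part P₂ = K_a q H = 12210 at H/2 = 14.75 ft.
ȳ = (P₁·9.833 + P₂·14.75)/(P₁+P₂) = 11.74 ft.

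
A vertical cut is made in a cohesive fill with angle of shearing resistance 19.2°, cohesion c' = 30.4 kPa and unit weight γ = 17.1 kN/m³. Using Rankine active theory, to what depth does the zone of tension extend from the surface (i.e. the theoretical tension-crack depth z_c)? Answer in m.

K_a = tan²(45° − 19.2°/2) = 0.5050; √K_a = 0.7107.
The active pressure is zero where K_a γ z = 2c√K_a, so z_c = 2c/(γ√K_a) = 2×30.4/(17.1×0.7107) = 5.003 m.

5.00 m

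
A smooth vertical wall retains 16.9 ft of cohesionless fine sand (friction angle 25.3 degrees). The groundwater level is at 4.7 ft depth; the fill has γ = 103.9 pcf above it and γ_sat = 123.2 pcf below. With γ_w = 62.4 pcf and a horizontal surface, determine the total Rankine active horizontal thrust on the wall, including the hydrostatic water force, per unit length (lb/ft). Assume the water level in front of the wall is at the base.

K_a = tan²(45° − φ/2) = 0.4012.
γ' = 123.2 − 62.4 = 60.80 pcf. Depth below WT = 12.2 ft.
σ'_h at WT = K_a γ d_w = 195.9 psf; at base = 195.9 + K_a γ' × 12.2 = 493.5 psf.
P₁ (0–4.7 ft) = ½×195.9×4.7 = 460.4. P₂ (4.7–16.9 ft) = ½(195.9+493.5)×12.2 = 4205.
P_w = ½ γ_w h₂² = 0.5×62.4×12.2² = 4644. Total = 460.4+4205+4644 = 9310 lb/ft.

9310 lb/ft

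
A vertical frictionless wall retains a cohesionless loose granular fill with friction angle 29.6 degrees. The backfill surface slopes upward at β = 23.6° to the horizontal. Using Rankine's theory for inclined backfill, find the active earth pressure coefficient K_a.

0.477

K_a = cos β · (cos β − √(cos²β − cos²φ)) / (cos β + √(cos²β − cos²φ)).
cos β = 0.9164, cos φ = 0.8695, √(cos²β − cos²φ) = 0.2893.
K_a = 0.9164 × (0.9164 − 0.2893)/(0.9164 + 0.2893) = 0.4766.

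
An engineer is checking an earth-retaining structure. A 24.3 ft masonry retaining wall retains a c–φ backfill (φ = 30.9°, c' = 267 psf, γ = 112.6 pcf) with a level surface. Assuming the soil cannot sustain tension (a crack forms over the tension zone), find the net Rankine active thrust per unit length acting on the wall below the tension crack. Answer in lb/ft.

K_a = 0.3214; √K_a = 0.5669.
Tension-crack depth z_c = 2c/(γ√K_a) = 2×267/(112.6×0.5669) = 8.365 ft.
σ_a at base = K_a γ H − 2c√K_a = 0.3214×112.6×24.3 − 2×267×0.5669 = 576.7 psf.
P_a = ½ × 576.7 × (H − z_c) = 0.5×576.7×15.93 = 4595 lb/ft.

4590 lb/ft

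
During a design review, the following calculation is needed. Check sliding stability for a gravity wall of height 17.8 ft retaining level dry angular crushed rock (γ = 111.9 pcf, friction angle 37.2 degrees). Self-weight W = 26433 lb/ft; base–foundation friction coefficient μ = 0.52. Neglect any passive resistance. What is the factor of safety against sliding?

3.15

K_a = tan²(45° − 37.2°/2) = 0.2464.
P_a = ½K_aγH² = 0.5×0.2464×111.9×17.8² = 4368 lb/ft, acting at H/3 = 5.933 ft above the base.
FS_sliding = μW / P_a = 0.52×26433 / 4368 = 3.147.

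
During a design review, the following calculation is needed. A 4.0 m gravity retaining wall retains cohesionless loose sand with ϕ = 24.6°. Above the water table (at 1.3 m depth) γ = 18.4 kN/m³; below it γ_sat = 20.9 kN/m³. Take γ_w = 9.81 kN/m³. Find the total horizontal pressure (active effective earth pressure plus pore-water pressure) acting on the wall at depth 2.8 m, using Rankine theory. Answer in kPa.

K_a = (1 − sin φ)/(1 + sin φ) = 0.4121.
γ' = 20.9 − 9.81 = 11.09 kN/m³.
Effective vertical stress at 2.8 m: σ'_v = 18.4×1.3 + 11.09×1.50 = 40.55 kPa.
σ'_h = K_a σ'_v = 0.4121 × 40.55 = 16.71 kPa; u = γ_w × 1.50 = 14.71 kPa.
Total σ_h = 16.71 + 14.71 = 31.43 kPa.

31.4 kPa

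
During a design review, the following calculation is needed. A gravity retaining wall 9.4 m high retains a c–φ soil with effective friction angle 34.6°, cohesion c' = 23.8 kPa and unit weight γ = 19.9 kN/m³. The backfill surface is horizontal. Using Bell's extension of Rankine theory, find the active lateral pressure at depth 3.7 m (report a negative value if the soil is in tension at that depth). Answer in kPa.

-4.70 kPa

K_a = (1 − sin φ)/(1 + sin φ) = 0.2756.
σ_a = K_a γ z − 2c√K_a = 0.2756×19.9×3.7 − 2×23.8×0.5250 = -4.695 kPa.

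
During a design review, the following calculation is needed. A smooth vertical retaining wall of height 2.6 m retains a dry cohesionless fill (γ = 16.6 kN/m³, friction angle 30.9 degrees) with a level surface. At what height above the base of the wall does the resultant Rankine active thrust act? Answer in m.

K_a = 0.3214.
The pressure distribution is triangular, so the resultant acts at H/3 above the base = 2.6/3 = 0.8667 m.

0.867 m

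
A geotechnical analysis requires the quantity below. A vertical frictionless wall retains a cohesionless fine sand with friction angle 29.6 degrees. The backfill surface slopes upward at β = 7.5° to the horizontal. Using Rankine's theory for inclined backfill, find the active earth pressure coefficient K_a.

K_a = cos β · (cos β − √(cos²β − cos²φ)) / (cos β + √(cos²β − cos²φ)).
cos β = 0.9914, cos φ = 0.8695, √(cos²β − cos²φ) = 0.4764.
K_a = 0.9914 × (0.9914 − 0.4764)/(0.9914 + 0.4764) = 0.3479.

0.348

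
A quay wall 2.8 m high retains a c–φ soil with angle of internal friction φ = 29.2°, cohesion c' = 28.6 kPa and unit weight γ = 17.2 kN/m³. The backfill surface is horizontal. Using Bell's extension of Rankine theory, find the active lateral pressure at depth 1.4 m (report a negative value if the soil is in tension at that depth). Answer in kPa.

K_a = (1 − sin φ)/(1 + sin φ) = 0.3442.
σ_a = K_a γ z − 2c√K_a = 0.3442×17.2×1.4 − 2×28.6×0.5867 = -25.27 kPa.

-25.3 kPa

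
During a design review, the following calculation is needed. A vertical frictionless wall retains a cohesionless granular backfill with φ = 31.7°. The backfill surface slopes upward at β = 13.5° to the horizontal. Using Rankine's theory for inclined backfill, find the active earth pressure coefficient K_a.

K_a = cos β · (cos β − √(cos²β − cos²φ)) / (cos β + √(cos²β − cos²φ)).
cos β = 0.9724, cos φ = 0.8508, √(cos²β − cos²φ) = 0.4708.
K_a = 0.9724 × (0.9724 − 0.4708)/(0.9724 + 0.4708) = 0.3380.

0.338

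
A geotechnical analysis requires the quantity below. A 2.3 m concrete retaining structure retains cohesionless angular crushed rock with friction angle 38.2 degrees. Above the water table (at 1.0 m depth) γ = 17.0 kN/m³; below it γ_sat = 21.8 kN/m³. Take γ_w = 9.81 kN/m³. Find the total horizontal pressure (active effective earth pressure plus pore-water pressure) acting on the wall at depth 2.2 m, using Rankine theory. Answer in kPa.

K_a = (1 − sin φ)/(1 + sin φ) = 0.2358.
γ' = 21.8 − 9.81 = 11.99 kN/m³.
Effective vertical stress at 2.2 m: σ'_v = 17.0×1.0 + 11.99×1.20 = 31.39 kPa.
σ'_h = K_a σ'_v = 0.2358 × 31.39 = 7.401 kPa; u = γ_w × 1.20 = 11.77 kPa.
Total σ_h = 7.401 + 11.77 = 19.17 kPa.

19.2 kPa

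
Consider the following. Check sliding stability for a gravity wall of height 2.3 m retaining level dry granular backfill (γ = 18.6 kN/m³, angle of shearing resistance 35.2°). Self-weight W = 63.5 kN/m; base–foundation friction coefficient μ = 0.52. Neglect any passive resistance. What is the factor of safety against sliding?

2.50

K_a = tan²(45° − 35.2°/2) = 0.2687.
P_a = ½K_aγH² = 0.5×0.2687×18.6×2.3² = 13.22 kN/m, acting at H/3 = 0.7667 m above the base.
FS_sliding = μW / P_a = 0.52×63.5 / 13.22 = 2.498.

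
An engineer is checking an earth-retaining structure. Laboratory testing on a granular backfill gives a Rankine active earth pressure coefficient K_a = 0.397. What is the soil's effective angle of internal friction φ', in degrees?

K_a = tan²(45° − φ/2) ⇒ 45° − φ/2 = arctan(√0.397) = 32.21°.
φ = 2(45° − 32.21°) = 25.57°.

25.6°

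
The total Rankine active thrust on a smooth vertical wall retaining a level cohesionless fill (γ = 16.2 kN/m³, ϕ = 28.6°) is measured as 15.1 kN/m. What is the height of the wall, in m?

2.30 m

K_a = 0.3525. P_a = ½ K_a γ H² ⇒ H = √(2P_a/(K_a γ)).
H = √(2×15.1/(0.3525×16.2)) = 2.300 m.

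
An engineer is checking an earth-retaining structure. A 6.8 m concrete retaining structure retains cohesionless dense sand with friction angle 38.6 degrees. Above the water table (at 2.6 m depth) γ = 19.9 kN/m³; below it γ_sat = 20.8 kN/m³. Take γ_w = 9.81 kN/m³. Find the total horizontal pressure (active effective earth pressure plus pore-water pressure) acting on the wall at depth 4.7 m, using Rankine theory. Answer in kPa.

K_a = (1 − sin φ)/(1 + sin φ) = 0.2316.
γ' = 20.8 − 9.81 = 10.99 kN/m³.
Effective vertical stress at 4.7 m: σ'_v = 19.9×2.6 + 10.99×2.10 = 74.82 kPa.
σ'_h = K_a σ'_v = 0.2316 × 74.82 = 17.33 kPa; u = γ_w × 2.10 = 20.60 kPa.
Total σ_h = 17.33 + 20.60 = 37.93 kPa.

37.9 kPa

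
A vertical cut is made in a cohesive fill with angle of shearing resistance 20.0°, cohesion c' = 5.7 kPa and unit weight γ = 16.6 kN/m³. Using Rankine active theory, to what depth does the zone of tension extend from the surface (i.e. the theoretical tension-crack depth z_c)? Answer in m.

K_a = tan²(45° − 20.0°/2) = 0.4903; √K_a = 0.7002.
The active pressure is zero where K_a γ z = 2c√K_a, so z_c = 2c/(γ√K_a) = 2×5.7/(16.6×0.7002) = 0.9808 m.

0.981 m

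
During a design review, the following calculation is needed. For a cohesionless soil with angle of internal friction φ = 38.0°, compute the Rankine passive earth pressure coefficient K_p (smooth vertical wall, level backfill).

K_p = (1 + sin φ)/(1 − sin φ) = tan²(45° + 38.0°/2) = 4.204.

4.20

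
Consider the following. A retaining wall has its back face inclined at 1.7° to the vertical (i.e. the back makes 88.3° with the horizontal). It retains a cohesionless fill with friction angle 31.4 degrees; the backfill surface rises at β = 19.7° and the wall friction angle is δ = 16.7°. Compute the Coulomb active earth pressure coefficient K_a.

0.401

K_a = sin²(α+φ) / [sin²α · sin(α−δ) · (1 + √{sin(φ+δ)sin(φ−β) / (sin(α−δ)sin(α+β))})²].
With α = 88.3°, φ = 31.4°, δ = 16.7°, β = 19.7°: K_a = 0.4009.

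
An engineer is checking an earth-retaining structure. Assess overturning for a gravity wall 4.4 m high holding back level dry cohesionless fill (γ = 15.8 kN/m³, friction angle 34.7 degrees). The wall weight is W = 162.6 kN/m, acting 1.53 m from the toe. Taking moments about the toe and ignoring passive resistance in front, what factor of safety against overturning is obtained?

K_a = tan²(45° − 34.7°/2) = 0.2745.
P_a = ½K_aγH² = 0.5×0.2745×15.8×4.4² = 41.98 kN/m, acting at H/3 = 1.467 m above the base.
Overturning moment M_o = P_a × H/3 = 41.98 × 1.467 = 61.57.
Resisting moment M_r = W × 1.53 = 162.6 × 1.53 = 248.8.
FS_overturning = M_r/M_o = 248.8/61.57 = 4.041.

4.04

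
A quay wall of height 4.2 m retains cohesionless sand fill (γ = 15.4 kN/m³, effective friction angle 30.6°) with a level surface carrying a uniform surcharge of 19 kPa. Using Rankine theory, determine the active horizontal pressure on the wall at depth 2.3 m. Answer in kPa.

K_a = (1 − sin φ)/(1 + sin φ) = 0.3253.
σ_v = γz + q = 15.4 × 2.3 + 19 = 54.42 kPa.
σ_h = K_a σ_v = 0.3253 × 54.42 = 17.71 kPa.

17.7 kPa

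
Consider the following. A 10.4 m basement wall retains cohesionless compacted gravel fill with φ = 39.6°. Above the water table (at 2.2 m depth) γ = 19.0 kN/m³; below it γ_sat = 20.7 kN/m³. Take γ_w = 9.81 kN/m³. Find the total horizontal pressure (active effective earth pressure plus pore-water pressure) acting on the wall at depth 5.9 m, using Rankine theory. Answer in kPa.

K_a = (1 − sin φ)/(1 + sin φ) = 0.2214.
γ' = 20.7 − 9.81 = 10.89 kN/m³.
Effective vertical stress at 5.9 m: σ'_v = 19.0×2.2 + 10.89×3.70 = 82.09 kPa.
σ'_h = K_a σ'_v = 0.2214 × 82.09 = 18.18 kPa; u = γ_w × 3.70 = 36.30 kPa.
Total σ_h = 18.18 + 36.30 = 54.47 kPa.

54.5 kPa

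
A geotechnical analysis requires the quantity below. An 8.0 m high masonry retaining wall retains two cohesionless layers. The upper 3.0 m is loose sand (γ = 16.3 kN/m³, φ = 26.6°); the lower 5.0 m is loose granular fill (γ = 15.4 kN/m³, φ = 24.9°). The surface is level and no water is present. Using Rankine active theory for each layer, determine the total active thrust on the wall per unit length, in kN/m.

K_a1 = tan²(45°−26.6°/2) = 0.3814; K_a2 = tan²(45°−24.9°/2) = 0.4074.
Layer 1: σ at base = K_a1 γ₁ h₁ = 18.65 kPa; P₁ = ½×18.65×3.0 = 27.98.
Layer 2: σ_v at top = γ₁h₁ = 48.90; σ_h top = K_a2×48.90 = 19.92; σ_h base = K_a2×(48.90+15.4×5.0) = 51.29.
P₂ = ½(19.92+51.29)×5.0 = 178.0. Total P_a = 27.98+178.0 = 206.0 kN/m.

206 kN/m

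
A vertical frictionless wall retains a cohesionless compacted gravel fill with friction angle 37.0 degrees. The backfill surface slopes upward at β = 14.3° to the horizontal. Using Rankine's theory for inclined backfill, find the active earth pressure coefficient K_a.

0.268

K_a = cos β · (cos β − √(cos²β − cos²φ)) / (cos β + √(cos²β − cos²φ)).
cos β = 0.9690, cos φ = 0.7986, √(cos²β − cos²φ) = 0.5488.
K_a = 0.9690 × (0.9690 − 0.5488)/(0.9690 + 0.5488) = 0.2683.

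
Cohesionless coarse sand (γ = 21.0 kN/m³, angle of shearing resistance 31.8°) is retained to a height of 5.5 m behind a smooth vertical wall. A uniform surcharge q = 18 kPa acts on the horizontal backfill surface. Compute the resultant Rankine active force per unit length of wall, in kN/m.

K_a = tan²(45° − φ/2) = 0.3098.
Soil triangle: ½ K_a γ H² = 0.5×0.3098×21.0×5.5² = 98.40 kN/m.
Surcharge rectangle: K_a q H = 0.3098×18×5.5 = 30.67 kN/m.
Total = 98.40 + 30.67 = 129.1 kN/m.

129 kN/m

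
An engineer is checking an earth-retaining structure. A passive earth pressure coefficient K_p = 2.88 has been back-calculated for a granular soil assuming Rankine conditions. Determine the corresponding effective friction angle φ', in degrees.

29.0°

K_p = (1+sin φ)/(1−sin φ) ⇒ sin φ = (K_p − 1)/(K_p + 1) = 0.4845.
φ = arcsin(0.4845) = 28.98°.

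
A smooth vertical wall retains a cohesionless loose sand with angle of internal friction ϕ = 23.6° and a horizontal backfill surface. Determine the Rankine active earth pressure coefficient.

0.428

K_a = tan²(45° − φ/2) = tan²(33.20°) = 0.4282.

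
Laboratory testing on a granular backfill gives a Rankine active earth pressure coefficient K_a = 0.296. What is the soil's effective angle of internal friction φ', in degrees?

K_a = tan²(45° − φ/2) ⇒ 45° − φ/2 = arctan(√0.296) = 28.55°.
φ = 2(45° − 28.55°) = 32.90°.

32.9°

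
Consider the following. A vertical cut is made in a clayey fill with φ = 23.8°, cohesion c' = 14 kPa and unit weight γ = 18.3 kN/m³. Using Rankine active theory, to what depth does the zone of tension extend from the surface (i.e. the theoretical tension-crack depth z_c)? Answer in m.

K_a = tan²(45° − 23.8°/2) = 0.4250; √K_a = 0.6519.
The active pressure is zero where K_a γ z = 2c√K_a, so z_c = 2c/(γ√K_a) = 2×14/(18.3×0.6519) = 2.347 m.

2.35 m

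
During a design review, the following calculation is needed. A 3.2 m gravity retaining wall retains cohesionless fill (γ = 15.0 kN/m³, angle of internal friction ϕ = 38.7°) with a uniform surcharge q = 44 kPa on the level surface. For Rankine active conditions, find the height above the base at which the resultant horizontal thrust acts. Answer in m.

1.41 m

K_a = 0.2306.
Triangular part P₁ = ½K_aγH² = 17.71 at H/3 = 1.067 m; rectangular part P₂ = K_a q H = 32.47 at H/2 = 1.600 m.
ȳ = (P₁·1.067 + P₂·1.600)/(P₁+P₂) = 1.412 m.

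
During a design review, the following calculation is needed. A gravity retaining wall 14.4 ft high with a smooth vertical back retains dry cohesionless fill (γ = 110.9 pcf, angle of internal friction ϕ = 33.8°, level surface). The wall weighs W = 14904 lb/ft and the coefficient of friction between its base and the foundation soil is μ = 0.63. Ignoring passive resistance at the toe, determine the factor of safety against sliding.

K_a = tan²(45° − 33.8°/2) = 0.2851.
P_a = ½K_aγH² = 0.5×0.2851×110.9×14.4² = 3278 lb/ft, acting at H/3 = 4.800 ft above the base.
FS_sliding = μW / P_a = 0.63×14904 / 3278 = 2.864.

2.86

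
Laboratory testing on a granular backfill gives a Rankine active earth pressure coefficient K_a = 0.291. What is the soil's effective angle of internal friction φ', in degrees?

33.3°

K_a = tan²(45° − φ/2) ⇒ 45° − φ/2 = arctan(√0.291) = 28.34°.
φ = 2(45° − 28.34°) = 33.31°.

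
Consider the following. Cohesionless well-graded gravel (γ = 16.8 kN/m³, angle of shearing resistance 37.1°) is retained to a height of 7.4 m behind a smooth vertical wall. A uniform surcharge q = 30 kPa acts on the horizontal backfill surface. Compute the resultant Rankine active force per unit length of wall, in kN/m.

K_a = tan²(45° − φ/2) = 0.2475.
Soil triangle: ½ K_a γ H² = 0.5×0.2475×16.8×7.4² = 113.8 kN/m.
Surcharge rectangle: K_a q H = 0.2475×30×7.4 = 54.94 kN/m.
Total = 113.8 + 54.94 = 168.8 kN/m.

169 kN/m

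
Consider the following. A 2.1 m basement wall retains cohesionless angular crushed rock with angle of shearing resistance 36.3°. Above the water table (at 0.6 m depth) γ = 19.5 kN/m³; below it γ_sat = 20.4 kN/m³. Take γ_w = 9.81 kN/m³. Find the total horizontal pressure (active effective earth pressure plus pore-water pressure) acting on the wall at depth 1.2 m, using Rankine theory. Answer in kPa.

K_a = (1 − sin φ)/(1 + sin φ) = 0.2563.
γ' = 20.4 − 9.81 = 10.59 kN/m³.
Effective vertical stress at 1.2 m: σ'_v = 19.5×0.6 + 10.59×0.600 = 18.05 kPa.
σ'_h = K_a σ'_v = 0.2563 × 18.05 = 4.627 kPa; u = γ_w × 0.600 = 5.886 kPa.
Total σ_h = 4.627 + 5.886 = 10.51 kPa.

10.5 kPa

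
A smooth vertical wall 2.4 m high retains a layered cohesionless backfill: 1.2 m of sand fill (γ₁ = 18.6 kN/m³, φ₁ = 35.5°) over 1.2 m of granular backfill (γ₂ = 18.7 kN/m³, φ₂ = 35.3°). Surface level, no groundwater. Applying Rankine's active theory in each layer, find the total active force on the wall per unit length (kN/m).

K_a1 = tan²(45°−35.5°/2) = 0.2653; K_a2 = tan²(45°−35.3°/2) = 0.2675.
Layer 1: σ at base = K_a1 γ₁ h₁ = 5.921 kPa; P₁ = ½×5.921×1.2 = 3.552.
Layer 2: σ_v at top = γ₁h₁ = 22.32; σ_h top = K_a2×22.32 = 5.972; σ_h base = K_a2×(22.32+18.7×1.2) = 11.98.
P₂ = ½(5.972+11.98)×1.2 = 10.77. Total P_a = 3.552+10.77 = 14.32 kN/m.

14.3 kN/m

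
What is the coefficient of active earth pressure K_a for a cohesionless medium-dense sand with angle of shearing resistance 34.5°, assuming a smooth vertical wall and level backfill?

K_a = tan²(45° − φ/2) = tan²(27.75°) = 0.2768.

0.277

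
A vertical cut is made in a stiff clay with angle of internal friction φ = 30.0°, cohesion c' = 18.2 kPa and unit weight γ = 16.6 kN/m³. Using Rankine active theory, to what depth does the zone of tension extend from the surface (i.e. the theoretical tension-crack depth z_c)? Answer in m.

3.80 m

K_a = tan²(45° − 30.0°/2) = 0.3333; √K_a = 0.5774.
The active pressure is zero where K_a γ z = 2c√K_a, so z_c = 2c/(γ√K_a) = 2×18.2/(16.6×0.5774) = 3.798 m.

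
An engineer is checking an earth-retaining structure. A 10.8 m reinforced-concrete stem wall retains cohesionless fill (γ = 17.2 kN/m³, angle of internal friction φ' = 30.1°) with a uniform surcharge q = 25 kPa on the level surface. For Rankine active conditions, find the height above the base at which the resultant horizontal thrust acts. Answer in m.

K_a = 0.3320.
Triangular part P₁ = ½K_aγH² = 333.0 at H/3 = 3.600 m; rectangular part P₂ = K_a q H = 89.64 at H/2 = 5.400 m.
ȳ = (P₁·3.600 + P₂·5.400)/(P₁+P₂) = 3.982 m.

3.98 m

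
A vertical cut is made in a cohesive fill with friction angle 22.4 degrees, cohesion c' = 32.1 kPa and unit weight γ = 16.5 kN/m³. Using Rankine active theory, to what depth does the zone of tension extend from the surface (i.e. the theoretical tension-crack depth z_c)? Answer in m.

K_a = tan²(45° − 22.4°/2) = 0.4482; √K_a = 0.6694.
The active pressure is zero where K_a γ z = 2c√K_a, so z_c = 2c/(γ√K_a) = 2×32.1/(16.5×0.6694) = 5.812 m.

5.81 m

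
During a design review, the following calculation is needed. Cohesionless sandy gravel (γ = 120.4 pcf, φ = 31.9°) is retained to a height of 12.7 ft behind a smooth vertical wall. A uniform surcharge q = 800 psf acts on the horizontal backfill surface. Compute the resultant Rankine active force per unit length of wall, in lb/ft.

6130 lb/ft

K_a = tan²(45° − φ/2) = 0.3085.
Soil triangle: ½ K_a γ H² = 0.5×0.3085×120.4×12.7² = 2996 lb/ft.
Surcharge rectangle: K_a q H = 0.3085×800×12.7 = 3135 lb/ft.
Total = 2996 + 3135 = 6130 lb/ft.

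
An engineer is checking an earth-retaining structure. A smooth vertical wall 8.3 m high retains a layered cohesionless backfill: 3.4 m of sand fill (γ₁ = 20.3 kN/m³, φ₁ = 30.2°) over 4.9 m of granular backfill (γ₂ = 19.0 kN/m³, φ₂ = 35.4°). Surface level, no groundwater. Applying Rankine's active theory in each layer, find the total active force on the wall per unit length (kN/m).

190 kN/m

K_a1 = tan²(45°−30.2°/2) = 0.3307; K_a2 = tan²(45°−35.4°/2) = 0.2664.
Layer 1: σ at base = K_a1 γ₁ h₁ = 22.82 kPa; P₁ = ½×22.82×3.4 = 38.80.
Layer 2: σ_v at top = γ₁h₁ = 69.02; σ_h top = K_a2×69.02 = 18.39; σ_h base = K_a2×(69.02+19.0×4.9) = 43.19.
P₂ = ½(18.39+43.19)×4.9 = 150.9. Total P_a = 38.80+150.9 = 189.7 kN/m.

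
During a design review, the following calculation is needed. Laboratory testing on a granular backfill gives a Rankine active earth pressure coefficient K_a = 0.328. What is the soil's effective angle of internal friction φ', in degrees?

30.4°

K_a = tan²(45° − φ/2) ⇒ 45° − φ/2 = arctan(√0.328) = 29.80°.
φ = 2(45° − 29.80°) = 30.40°.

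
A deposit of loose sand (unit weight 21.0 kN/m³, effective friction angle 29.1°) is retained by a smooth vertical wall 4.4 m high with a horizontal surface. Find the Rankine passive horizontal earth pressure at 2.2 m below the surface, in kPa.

K_p = (1 + sin φ)/(1 − sin φ) = 2.894.
σ_h = K_p γ z = 2.894 × 21.0 × 2.2 = 133.7 kPa.

134 kPa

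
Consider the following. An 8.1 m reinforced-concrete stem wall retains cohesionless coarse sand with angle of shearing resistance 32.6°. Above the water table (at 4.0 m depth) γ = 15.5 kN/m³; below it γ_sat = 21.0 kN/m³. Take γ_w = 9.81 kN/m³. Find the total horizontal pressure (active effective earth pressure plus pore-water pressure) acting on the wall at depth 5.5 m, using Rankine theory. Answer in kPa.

38.3 kPa

K_a = (1 − sin φ)/(1 + sin φ) = 0.2997.
γ' = 21.0 − 9.81 = 11.19 kN/m³.
Effective vertical stress at 5.5 m: σ'_v = 15.5×4.0 + 11.19×1.50 = 78.78 kPa.
σ'_h = K_a σ'_v = 0.2997 × 78.78 = 23.61 kPa; u = γ_w × 1.50 = 14.71 kPa.
Total σ_h = 23.61 + 14.71 = 38.33 kPa.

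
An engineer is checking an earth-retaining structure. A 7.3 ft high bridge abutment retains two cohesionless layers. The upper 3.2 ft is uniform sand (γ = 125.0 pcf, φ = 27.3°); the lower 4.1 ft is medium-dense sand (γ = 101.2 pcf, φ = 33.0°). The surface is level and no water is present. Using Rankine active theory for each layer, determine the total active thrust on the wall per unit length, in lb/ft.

972 lb/ft

K_a1 = tan²(45°−27.3°/2) = 0.3711; K_a2 = tan²(45°−33.0°/2) = 0.2948.
Layer 1: σ at base = K_a1 γ₁ h₁ = 148.5 psf; P₁ = ½×148.5×3.2 = 237.5.
Layer 2: σ_v at top = γ₁h₁ = 400.0; σ_h top = K_a2×400.0 = 117.9; σ_h base = K_a2×(400.0+101.2×4.1) = 240.2.
P₂ = ½(117.9+240.2)×4.1 = 734.2. Total P_a = 237.5+734.2 = 971.8 lb/ft.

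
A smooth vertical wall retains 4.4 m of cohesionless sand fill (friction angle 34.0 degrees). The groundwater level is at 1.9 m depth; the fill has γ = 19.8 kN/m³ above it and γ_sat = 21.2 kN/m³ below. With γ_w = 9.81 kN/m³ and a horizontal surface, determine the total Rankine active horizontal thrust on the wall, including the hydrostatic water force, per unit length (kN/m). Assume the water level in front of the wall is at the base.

77.4 kN/m

K_a = tan²(45° − φ/2) = 0.2827.
γ' = 21.2 − 9.81 = 11.39 kN/m³. Depth below WT = 2.5 m.
σ'_h at WT = K_a γ d_w = 10.64 kPa; at base = 10.64 + K_a γ' × 2.5 = 18.69 kPa.
P₁ (0–1.9 m) = ½×10.64×1.9 = 10.10. P₂ (1.9–4.4 m) = ½(10.64+18.69)×2.5 = 36.65.
P_w = ½ γ_w h₂² = 0.5×9.81×2.5² = 30.66. Total = 10.10+36.65+30.66 = 77.41 kN/m.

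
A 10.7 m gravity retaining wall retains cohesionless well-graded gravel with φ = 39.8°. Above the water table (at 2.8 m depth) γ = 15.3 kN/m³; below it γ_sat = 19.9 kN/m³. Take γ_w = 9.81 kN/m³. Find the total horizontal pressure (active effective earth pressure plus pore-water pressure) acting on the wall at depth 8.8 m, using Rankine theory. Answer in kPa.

K_a = (1 − sin φ)/(1 + sin φ) = 0.2194.
γ' = 19.9 − 9.81 = 10.09 kN/m³.
Effective vertical stress at 8.8 m: σ'_v = 15.3×2.8 + 10.09×6.00 = 103.4 kPa.
σ'_h = K_a σ'_v = 0.2194 × 103.4 = 22.68 kPa; u = γ_w × 6.00 = 58.86 kPa.
Total σ_h = 22.68 + 58.86 = 81.54 kPa.

81.5 kPa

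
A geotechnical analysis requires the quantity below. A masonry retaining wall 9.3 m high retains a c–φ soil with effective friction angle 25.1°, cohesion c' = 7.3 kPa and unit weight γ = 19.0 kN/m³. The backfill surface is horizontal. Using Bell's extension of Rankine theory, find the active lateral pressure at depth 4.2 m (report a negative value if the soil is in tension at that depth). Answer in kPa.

23.0 kPa

K_a = (1 − sin φ)/(1 + sin φ) = 0.4043.
σ_a = K_a γ z − 2c√K_a = 0.4043×19.0×4.2 − 2×7.3×0.6358 = 22.98 kPa.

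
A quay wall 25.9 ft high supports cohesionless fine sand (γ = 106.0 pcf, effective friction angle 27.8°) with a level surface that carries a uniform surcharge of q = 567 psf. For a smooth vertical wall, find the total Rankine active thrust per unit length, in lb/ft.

18300 lb/ft

K_a = tan²(45° − φ/2) = 0.3639.
Soil triangle: ½ K_a γ H² = 0.5×0.3639×106.0×25.9² = 12940 lb/ft.
Surcharge rectangle: K_a q H = 0.3639×567×25.9 = 5344 lb/ft.
Total = 12940 + 5344 = 18280 lb/ft.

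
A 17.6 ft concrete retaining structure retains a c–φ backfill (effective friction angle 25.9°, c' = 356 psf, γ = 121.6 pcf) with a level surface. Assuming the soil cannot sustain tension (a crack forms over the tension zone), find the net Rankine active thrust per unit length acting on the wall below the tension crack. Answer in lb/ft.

K_a = 0.3920; √K_a = 0.6261.
Tension-crack depth z_c = 2c/(γ√K_a) = 2×356/(121.6×0.6261) = 9.352 ft.
σ_a at base = K_a γ H − 2c√K_a = 0.3920×121.6×17.6 − 2×356×0.6261 = 393.1 psf.
P_a = ½ × 393.1 × (H − z_c) = 0.5×393.1×8.248 = 1621 lb/ft.

1620 lb/ft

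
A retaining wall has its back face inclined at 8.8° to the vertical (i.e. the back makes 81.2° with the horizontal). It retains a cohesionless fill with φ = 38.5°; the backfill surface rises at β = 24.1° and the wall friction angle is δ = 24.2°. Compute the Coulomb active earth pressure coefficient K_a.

K_a = sin²(α+φ) / [sin²α · sin(α−δ) · (1 + √{sin(φ+δ)sin(φ−β) / (sin(α−δ)sin(α+β))})²].
With α = 81.2°, φ = 38.5°, δ = 24.2°, β = 24.1°: K_a = 0.3973.

0.397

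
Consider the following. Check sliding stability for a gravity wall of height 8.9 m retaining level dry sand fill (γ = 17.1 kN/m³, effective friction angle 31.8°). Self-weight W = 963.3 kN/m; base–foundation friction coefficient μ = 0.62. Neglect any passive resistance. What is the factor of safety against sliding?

K_a = tan²(45° − 31.8°/2) = 0.3098.
P_a = ½K_aγH² = 0.5×0.3098×17.1×8.9² = 209.8 kN/m, acting at H/3 = 2.967 m above the base.
FS_sliding = μW / P_a = 0.62×963.3 / 209.8 = 2.847.

2.85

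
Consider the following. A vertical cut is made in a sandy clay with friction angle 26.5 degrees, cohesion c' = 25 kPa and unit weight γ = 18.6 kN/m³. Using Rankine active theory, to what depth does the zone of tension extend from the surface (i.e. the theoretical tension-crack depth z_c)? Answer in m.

4.34 m

K_a = tan²(45° − 26.5°/2) = 0.3829; √K_a = 0.6188.
The active pressure is zero where K_a γ z = 2c√K_a, so z_c = 2c/(γ√K_a) = 2×25/(18.6×0.6188) = 4.344 m.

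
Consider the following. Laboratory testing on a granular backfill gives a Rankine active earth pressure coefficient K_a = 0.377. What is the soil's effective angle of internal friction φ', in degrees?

K_a = tan²(45° − φ/2) ⇒ 45° − φ/2 = arctan(√0.377) = 31.55°.
φ = 2(45° − 31.55°) = 26.90°.

26.9°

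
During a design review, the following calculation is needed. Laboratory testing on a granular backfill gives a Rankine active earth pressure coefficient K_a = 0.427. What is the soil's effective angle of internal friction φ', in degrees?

K_a = tan²(45° − φ/2) ⇒ 45° − φ/2 = arctan(√0.427) = 33.16°.
φ = 2(45° − 33.16°) = 23.67°.

23.7°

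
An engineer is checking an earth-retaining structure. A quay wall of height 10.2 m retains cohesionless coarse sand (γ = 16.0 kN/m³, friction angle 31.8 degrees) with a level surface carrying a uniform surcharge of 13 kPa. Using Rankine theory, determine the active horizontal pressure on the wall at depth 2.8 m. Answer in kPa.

K_a = (1 − sin φ)/(1 + sin φ) = 0.3098.
σ_v = γz + q = 16.0 × 2.8 + 13 = 57.80 kPa.
σ_h = K_a σ_v = 0.3098 × 57.80 = 17.91 kPa.

17.9 kPa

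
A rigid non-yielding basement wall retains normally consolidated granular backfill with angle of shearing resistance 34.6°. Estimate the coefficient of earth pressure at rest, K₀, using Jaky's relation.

K₀ = 1 − sin φ' = 1 − sin 34.6° = 0.4322.

0.432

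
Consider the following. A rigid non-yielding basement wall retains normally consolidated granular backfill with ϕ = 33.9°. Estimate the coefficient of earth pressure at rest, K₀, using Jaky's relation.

K₀ = 1 − sin φ' = 1 − sin 33.9° = 0.4423.

0.442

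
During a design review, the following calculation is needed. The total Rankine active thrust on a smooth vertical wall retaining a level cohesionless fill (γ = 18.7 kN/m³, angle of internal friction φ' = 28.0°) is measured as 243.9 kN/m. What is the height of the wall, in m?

8.50 m

K_a = 0.3610. P_a = ½ K_a γ H² ⇒ H = √(2P_a/(K_a γ)).
H = √(2×243.9/(0.3610×18.7)) = 8.500 m.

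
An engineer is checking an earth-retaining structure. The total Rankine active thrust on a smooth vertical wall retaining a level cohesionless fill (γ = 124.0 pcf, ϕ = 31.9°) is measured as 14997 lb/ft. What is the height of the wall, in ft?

K_a = 0.3085. P_a = ½ K_a γ H² ⇒ H = √(2P_a/(K_a γ)).
H = √(2×14997/(0.3085×124.0)) = 28.00 ft.

28.0 ft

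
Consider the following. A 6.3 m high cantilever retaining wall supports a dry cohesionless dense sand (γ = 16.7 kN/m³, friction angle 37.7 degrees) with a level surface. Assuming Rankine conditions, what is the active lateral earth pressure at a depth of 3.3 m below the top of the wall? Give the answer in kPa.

K_a = (1 − sin φ)/(1 + sin φ) = 0.2411.
σ_h = K_a γ z = 0.2411 × 16.7 × 3.3 = 13.28 kPa.

13.3 kPa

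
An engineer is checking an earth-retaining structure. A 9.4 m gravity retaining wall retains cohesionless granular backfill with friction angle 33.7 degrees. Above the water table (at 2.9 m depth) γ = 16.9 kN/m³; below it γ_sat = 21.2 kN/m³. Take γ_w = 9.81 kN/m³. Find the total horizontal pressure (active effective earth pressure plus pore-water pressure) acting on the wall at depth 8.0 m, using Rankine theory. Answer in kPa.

80.7 kPa

K_a = (1 − sin φ)/(1 + sin φ) = 0.2863.
γ' = 21.2 − 9.81 = 11.39 kN/m³.
Effective vertical stress at 8.0 m: σ'_v = 16.9×2.9 + 11.39×5.10 = 107.1 kPa.
σ'_h = K_a σ'_v = 0.2863 × 107.1 = 30.66 kPa; u = γ_w × 5.10 = 50.03 kPa.
Total σ_h = 30.66 + 50.03 = 80.69 kPa.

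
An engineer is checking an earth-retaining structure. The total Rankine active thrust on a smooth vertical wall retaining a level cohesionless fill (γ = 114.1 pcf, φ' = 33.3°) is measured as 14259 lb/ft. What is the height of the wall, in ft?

K_a = 0.2911. P_a = ½ K_a γ H² ⇒ H = √(2P_a/(K_a γ)).
H = √(2×14259/(0.2911×114.1)) = 29.30 ft.

29.3 ft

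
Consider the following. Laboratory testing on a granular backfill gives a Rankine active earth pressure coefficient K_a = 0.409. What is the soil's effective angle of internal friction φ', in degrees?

K_a = tan²(45° − φ/2) ⇒ 45° − φ/2 = arctan(√0.409) = 32.60°.
φ = 2(45° − 32.60°) = 24.80°.

24.8°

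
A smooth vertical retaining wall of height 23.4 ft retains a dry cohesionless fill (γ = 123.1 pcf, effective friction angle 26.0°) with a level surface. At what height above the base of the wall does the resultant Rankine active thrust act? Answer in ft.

7.80 ft

K_a = 0.3905.
The pressure distribution is triangular, so the resultant acts at H/3 above the base = 23.4/3 = 7.800 ft.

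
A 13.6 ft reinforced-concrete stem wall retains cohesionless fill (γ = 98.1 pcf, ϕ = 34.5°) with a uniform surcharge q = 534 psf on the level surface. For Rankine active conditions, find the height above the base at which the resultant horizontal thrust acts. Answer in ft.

K_a = 0.2768.
Triangular part P₁ = ½K_aγH² = 2511 at H/3 = 4.533 ft; rectangular part P₂ = K_a q H = 2010 at H/2 = 6.800 ft.
ȳ = (P₁·4.533 + P₂·6.800)/(P₁+P₂) = 5.541 ft.

5.54 ft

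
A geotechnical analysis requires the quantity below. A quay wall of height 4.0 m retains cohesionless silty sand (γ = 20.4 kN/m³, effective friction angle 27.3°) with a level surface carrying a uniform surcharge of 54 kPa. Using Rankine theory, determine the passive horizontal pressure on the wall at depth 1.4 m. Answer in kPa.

K_p = (1 + sin φ)/(1 − sin φ) = 2.694.
σ_v = γz + q = 20.4 × 1.4 + 54 = 82.56 kPa.
σ_h = K_p σ_v = 2.694 × 82.56 = 222.5 kPa.

222 kPa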